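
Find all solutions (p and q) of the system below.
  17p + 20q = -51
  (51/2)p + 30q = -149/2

no solution

Row-reduce:
R1 ← R1 / (17).
R2 ← R2 − 51/2·R1.
Row 2 reduces to 0 = 2, a contradiction. The system is inconsistent.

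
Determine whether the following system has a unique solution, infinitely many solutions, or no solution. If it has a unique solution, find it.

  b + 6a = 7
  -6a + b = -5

a = 1, b = 1

Row-reduce the augmented matrix:
R1 ← R1 / (6).
R2 ← R2 + 6·R1.
R2 ← R2 / (2).
R1 ← R1 − 1/6·R2.
Reading off the reduced rows gives a = 1, b = 1.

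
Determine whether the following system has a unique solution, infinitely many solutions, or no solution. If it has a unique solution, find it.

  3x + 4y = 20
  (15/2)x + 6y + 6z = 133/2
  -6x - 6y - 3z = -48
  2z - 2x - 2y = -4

no solution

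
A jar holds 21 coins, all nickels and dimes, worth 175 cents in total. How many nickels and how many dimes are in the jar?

nickels: 7, dimes: 14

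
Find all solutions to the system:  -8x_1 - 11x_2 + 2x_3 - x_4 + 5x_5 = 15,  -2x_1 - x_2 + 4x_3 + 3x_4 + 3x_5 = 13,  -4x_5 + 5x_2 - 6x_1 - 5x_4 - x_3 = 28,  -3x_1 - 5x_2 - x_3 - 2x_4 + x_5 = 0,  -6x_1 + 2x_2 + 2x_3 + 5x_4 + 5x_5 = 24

Row-reduce:
R1 ← R1 / (-8).
R2 ← R2 + 2·R1.
R3 ← R3 + 6·R1.
R4 ← R4 + 3·R1.
R5 ← R5 + 6·R1.
R2 ← R2 / (7/4).
R1 ← R1 − 11/8·R2.
R3 ← R3 − 53/4·R2.
R4 ← R4 + 7/8·R2.
R5 ← R5 − 41/4·R2.
R3 ← R3 / (-29).
R1 ← R1 + 3·R3.
R2 ← R2 − 2·R3.
R5 ← R5 + 20·R3.
Swap R4 and R5.
R4 ← R4 / (1343/203).
R1 ← R1 − 113/203·R4.
R2 ← R2 + 27/203·R4.
R3 ← R3 − 202/203·R4.
Row 5 reduces to 0 = -1, a contradiction. The system is inconsistent.

no solution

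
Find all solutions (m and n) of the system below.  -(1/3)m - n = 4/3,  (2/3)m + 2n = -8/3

infinitely many solutions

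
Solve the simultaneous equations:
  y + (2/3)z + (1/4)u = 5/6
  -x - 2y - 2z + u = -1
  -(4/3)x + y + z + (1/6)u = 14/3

Row-reduce:
Swap R1 and R2.
R1 ← R1 / (-1).
R3 ← R3 + 4/3·R1.
R1 ← R1 − 2·R2.
R3 ← R3 − 11/3·R2.
R3 ← R3 / (11/9).
R1 ← R1 − 2/3·R3.
R2 ← R2 − 2/3·R3.
Rank is 3 with 4 unknowns, leaving u free.

infinitely many solutions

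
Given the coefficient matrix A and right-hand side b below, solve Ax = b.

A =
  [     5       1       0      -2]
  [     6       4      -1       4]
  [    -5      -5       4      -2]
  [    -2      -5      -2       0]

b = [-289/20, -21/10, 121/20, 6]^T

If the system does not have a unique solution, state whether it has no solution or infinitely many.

Row-reduce the augmented matrix:
R1 ← R1 / (5).
R2 ← R2 − 6·R1.
R3 ← R3 + 5·R1.
R4 ← R4 + 2·R1.
R2 ← R2 / (14/5).
R1 ← R1 − 1/5·R2.
R3 ← R3 + 4·R2.
R4 ← R4 + 23/5·R2.
R3 ← R3 / (18/7).
R1 ← R1 − 1/14·R3.
R2 ← R2 + 5/14·R3.
R4 ← R4 + 51/14·R3.
R4 ← R4 / (17).
R1 ← R1 + 1·R4.
R2 ← R2 − 3·R4.
R3 ← R3 − 2·R4.
Reading off the reduced rows gives x_1 = -7/4, x_2 = -1/2, x_3 = 0, x_4 = 13/5.

x_1 = -7/4, x_2 = -1/2, x_3 = 0, x_4 = 13/5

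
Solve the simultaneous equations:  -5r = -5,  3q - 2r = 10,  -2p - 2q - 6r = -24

p = 5, q = 4, r = 1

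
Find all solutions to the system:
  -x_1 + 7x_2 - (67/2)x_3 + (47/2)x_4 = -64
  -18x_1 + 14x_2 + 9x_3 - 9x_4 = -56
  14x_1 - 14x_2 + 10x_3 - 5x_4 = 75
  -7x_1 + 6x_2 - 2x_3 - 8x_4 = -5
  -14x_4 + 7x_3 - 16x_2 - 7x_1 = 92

no solution

Row-reduce:
R1 ← R1 / (-1).
R2 ← R2 + 18·R1.
R3 ← R3 − 14·R1.
R4 ← R4 + 7·R1.
R5 ← R5 + 7·R1.
R2 ← R2 / (-112).
R1 ← R1 + 7·R2.
R3 ← R3 − 84·R2.
R4 ← R4 + 43·R2.
R5 ← R5 + 65·R2.
Swap R3 and R4.
R3 ← R3 / (-69/28).
R1 ← R1 + 19/4·R3.
R2 ← R2 + 153/28·R3.
R5 ← R5 + 3183/28·R3.
Swap R4 and R5.
R4 ← R4 / (8709/23).
R1 ← R1 − 375/23·R4.
R2 ← R2 − 855/46·R4.
R3 ← R3 − 62/23·R4.
Row 5 reduces to 0 = 1, a contradiction. The system is inconsistent.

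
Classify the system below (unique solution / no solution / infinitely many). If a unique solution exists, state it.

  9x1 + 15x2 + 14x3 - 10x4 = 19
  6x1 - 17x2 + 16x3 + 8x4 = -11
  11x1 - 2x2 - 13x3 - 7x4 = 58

infinitely many solutions

Row-reduce:
R1 ← R1 / (9).
R2 ← R2 − 6·R1.
R3 ← R3 − 11·R1.
R2 ← R2 / (-27).
R1 ← R1 − 5/3·R2.
R3 ← R3 + 61/3·R2.
R3 ← R3 / (-8537/243).
R1 ← R1 − 478/243·R3.
R2 ← R2 + 20/81·R3.
Rank is 3 with 4 unknowns, leaving x4 free.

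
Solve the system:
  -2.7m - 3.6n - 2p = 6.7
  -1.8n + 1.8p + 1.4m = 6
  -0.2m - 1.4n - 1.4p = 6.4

m = 3, n = -3, p = -2

Row-reduce the augmented matrix:
R1 ← R1 / (-27/10).
R2 ← R2 − 7/5·R1.
R3 ← R3 + 1/5·R1.
R2 ← R2 / (-11/3).
R1 ← R1 − 4/3·R2.
R3 ← R3 + 17/15·R2.
R3 ← R3 / (-3682/2475).
R1 ← R1 − 56/55·R3.
R2 ← R2 + 103/495·R3.
Reading off the reduced rows gives m = 3, n = -3, p = -2.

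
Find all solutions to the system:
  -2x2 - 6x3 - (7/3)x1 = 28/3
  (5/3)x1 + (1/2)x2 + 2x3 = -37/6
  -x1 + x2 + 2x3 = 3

infinitely many solutions

Row-reduce:
R1 ← R1 / (-7/3).
R2 ← R2 − 5/3·R1.
R3 ← R3 + 1·R1.
R2 ← R2 / (-13/14).
R1 ← R1 − 6/7·R2.
R3 ← R3 − 13/7·R2.
Rank is 2 with 3 unknowns, leaving x3 free.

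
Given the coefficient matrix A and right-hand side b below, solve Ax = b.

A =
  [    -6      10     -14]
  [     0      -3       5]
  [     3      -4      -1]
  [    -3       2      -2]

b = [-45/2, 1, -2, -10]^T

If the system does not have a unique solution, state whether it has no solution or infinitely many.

no solution

Row-reduce:
R1 ← R1 / (-6).
R3 ← R3 − 3·R1.
R4 ← R4 + 3·R1.
R2 ← R2 / (-3).
R1 ← R1 + 5/3·R2.
R3 ← R3 − 1·R2.
R4 ← R4 + 3·R2.
R3 ← R3 / (-19/3).
R1 ← R1 + 4/9·R3.
R2 ← R2 + 5/3·R3.
Row 4 reduces to 0 = 1/4, a contradiction. The system is inconsistent.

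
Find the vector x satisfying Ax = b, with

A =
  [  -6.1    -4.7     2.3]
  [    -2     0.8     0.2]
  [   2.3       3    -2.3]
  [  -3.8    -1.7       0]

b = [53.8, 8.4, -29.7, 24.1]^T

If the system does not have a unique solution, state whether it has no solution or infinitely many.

x_1 = -5, x_2 = -3, x_3 = 4

Row-reduce the augmented matrix:
R1 ← R1 / (-61/10).
R2 ← R2 + 2·R1.
R3 ← R3 − 23/10·R1.
R4 ← R4 + 19/5·R1.
R2 ← R2 / (714/305).
R1 ← R1 − 47/61·R2.
R3 ← R3 − 749/610·R2.
R4 ← R4 − 749/610·R2.
R3 ← R3 / (-233/204).
R1 ← R1 + 139/714·R3.
R2 ← R2 + 169/714·R3.
R4 ← R4 + 233/204·R3.
R4 reduces to 0 = 0, so the extra equation is consistent.
Reading off the reduced rows gives x_1 = -5, x_2 = -3, x_3 = 4.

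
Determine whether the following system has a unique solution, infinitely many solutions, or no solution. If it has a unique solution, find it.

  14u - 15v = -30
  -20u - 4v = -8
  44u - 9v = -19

Row-reduce:
R1 ← R1 / (14).
R2 ← R2 + 20·R1.
R3 ← R3 − 44·R1.
R2 ← R2 / (-178/7).
R1 ← R1 + 15/14·R2.
R3 ← R3 − 267/7·R2.
Row 3 reduces to 0 = -1, a contradiction. The system is inconsistent.

no solution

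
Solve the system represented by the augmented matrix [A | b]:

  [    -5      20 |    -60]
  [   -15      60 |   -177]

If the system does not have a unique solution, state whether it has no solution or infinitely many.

Row-reduce:
R1 ← R1 / (-5).
R2 ← R2 + 15·R1.
Row 2 reduces to 0 = 3, a contradiction. The system is inconsistent.

no solution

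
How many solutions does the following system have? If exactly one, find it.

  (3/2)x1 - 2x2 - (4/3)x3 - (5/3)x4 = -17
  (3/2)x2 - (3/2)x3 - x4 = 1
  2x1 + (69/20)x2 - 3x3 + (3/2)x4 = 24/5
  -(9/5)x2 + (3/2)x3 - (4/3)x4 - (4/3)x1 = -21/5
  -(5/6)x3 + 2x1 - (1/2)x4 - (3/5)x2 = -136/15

no solution

Row-reduce:
R1 ← R1 / (3/2).
R3 ← R3 − 2·R1.
R4 ← R4 + 4/3·R1.
R5 ← R5 − 2·R1.
R2 ← R2 / (3/2).
R1 ← R1 + 4/3·R2.
R3 ← R3 − 367/60·R2.
R4 ← R4 + 161/45·R2.
R5 ← R5 − 31/15·R2.
R3 ← R3 / (881/180).
R1 ← R1 + 20/9·R3.
R2 ← R2 + 1·R3.
R4 ← R4 + 881/270·R3.
R5 ← R5 − 271/90·R3.
Swap R4 and R5.
R4 ← R4 / (-2993/1762).
R1 ← R1 − 1358/881·R4.
R2 ← R2 − 2450/2643·R4.
R3 ← R3 − 1404/881·R4.
Row 5 reduces to 0 = -4/3, a contradiction. The system is inconsistent.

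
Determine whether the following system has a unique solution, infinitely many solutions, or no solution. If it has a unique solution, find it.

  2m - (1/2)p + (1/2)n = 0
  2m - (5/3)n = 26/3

infinitely many solutions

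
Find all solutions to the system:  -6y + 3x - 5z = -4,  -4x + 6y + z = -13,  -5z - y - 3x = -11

Row-reduce the augmented matrix:
R1 ← R1 / (3).
R2 ← R2 + 4·R1.
R3 ← R3 + 3·R1.
R2 ← R2 / (-2).
R1 ← R1 + 2·R2.
R3 ← R3 + 7·R2.
R3 ← R3 / (59/6).
R1 ← R1 − 4·R3.
R2 ← R2 − 17/6·R3.
Reading off the reduced rows gives x = -3, y = -5, z = 5.

x = -3, y = -5, z = 5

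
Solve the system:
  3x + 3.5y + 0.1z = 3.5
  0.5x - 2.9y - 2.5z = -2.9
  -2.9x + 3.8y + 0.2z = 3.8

Row-reduce the augmented matrix:
R1 ← R1 / (3).
R2 ← R2 − 1/2·R1.
R3 ← R3 + 29/10·R1.
R2 ← R2 / (-209/60).
R1 ← R1 − 7/6·R2.
R3 ← R3 − 431/60·R2.
R3 ← R3 / (-25567/5225).
R1 ← R1 + 846/1045·R3.
R2 ← R2 − 151/209·R3.
Reading off the reduced rows gives x = 0, y = 1, z = 0.

x = 0, y = 1, z = 0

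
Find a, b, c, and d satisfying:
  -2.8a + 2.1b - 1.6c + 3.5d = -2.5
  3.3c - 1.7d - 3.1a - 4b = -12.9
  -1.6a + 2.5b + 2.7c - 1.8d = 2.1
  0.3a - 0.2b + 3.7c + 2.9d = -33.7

a = -1, b = 2, c = -5, d = -5

Row-reduce the augmented matrix:
R1 ← R1 / (-14/5).
R2 ← R2 + 31/10·R1.
R3 ← R3 + 8/5·R1.
R4 ← R4 − 3/10·R1.
R2 ← R2 / (-253/40).
R1 ← R1 + 3/4·R2.
R3 ← R3 − 13/10·R2.
R4 ← R4 − 1/40·R2.
R3 ← R3 / (82469/17710).
R1 ← R1 + 53/1771·R3.
R2 ← R2 + 1420/1771·R3.
R4 ← R4 − 4489/1265·R3.
R4 ← R4 / (2895478/412345).
R1 ← R1 + 51190/82469·R4.
R2 ← R2 − 2459/82469·R4.
R3 ← R3 + 87591/82469·R4.
Reading off the reduced rows gives a = -1, b = 2, c = -5, d = -5.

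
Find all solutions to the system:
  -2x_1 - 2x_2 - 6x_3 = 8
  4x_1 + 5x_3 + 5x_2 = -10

infinitely many solutions

Row-reduce:
R1 ← R1 / (-2).
R2 ← R2 − 4·R1.
R1 ← R1 − 1·R2.
Rank is 2 with 3 unknowns, leaving x_3 free.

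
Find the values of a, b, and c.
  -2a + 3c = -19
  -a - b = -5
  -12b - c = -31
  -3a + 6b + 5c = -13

Row-reduce the augmented matrix:
R1 ← R1 / (-2).
R2 ← R2 + 1·R1.
R4 ← R4 + 3·R1.
R2 ← R2 / (-1).
R3 ← R3 + 12·R2.
R4 ← R4 − 6·R2.
R3 ← R3 / (17).
R1 ← R1 + 3/2·R3.
R2 ← R2 − 3/2·R3.
R4 ← R4 + 17/2·R3.
R4 reduces to 0 = 0, so the extra equation is consistent.
Reading off the reduced rows gives a = 2, b = 3, c = -5.

a = 2, b = 3, c = -5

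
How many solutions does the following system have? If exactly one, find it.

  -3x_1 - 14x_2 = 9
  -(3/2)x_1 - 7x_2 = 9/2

infinitely many solutions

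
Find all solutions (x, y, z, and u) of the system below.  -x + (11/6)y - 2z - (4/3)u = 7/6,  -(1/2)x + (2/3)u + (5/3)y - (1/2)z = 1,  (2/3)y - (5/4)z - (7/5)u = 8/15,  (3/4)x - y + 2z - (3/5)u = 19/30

Row-reduce the augmented matrix:
R1 ← R1 / (-1).
R2 ← R2 + 1/2·R1.
R4 ← R4 − 3/4·R1.
R2 ← R2 / (3/4).
R1 ← R1 + 11/6·R2.
R3 ← R3 − 2/3·R2.
R4 ← R4 − 3/8·R2.
R3 ← R3 / (-61/36).
R1 ← R1 − 29/9·R3.
R2 ← R2 − 2/3·R3.
R4 ← R4 − 1/4·R3.
R4 ← R4 / (-2423/915).
R1 ← R1 + 296/915·R4.
R2 ← R2 − 232/305·R4.
R3 ← R3 − 1396/915·R4.
Reading off the reduced rows gives x = 0, y = 1, z = 2/3, u = -1/2.

x = 0, y = 1, z = 2/3, u = -1/2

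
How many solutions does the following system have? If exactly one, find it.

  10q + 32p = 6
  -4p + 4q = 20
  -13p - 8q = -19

no solution

Row-reduce:
R1 ← R1 / (32).
R2 ← R2 + 4·R1.
R3 ← R3 + 13·R1.
R2 ← R2 / (21/4).
R1 ← R1 − 5/16·R2.
R3 ← R3 + 63/16·R2.
Row 3 reduces to 0 = -1, a contradiction. The system is inconsistent.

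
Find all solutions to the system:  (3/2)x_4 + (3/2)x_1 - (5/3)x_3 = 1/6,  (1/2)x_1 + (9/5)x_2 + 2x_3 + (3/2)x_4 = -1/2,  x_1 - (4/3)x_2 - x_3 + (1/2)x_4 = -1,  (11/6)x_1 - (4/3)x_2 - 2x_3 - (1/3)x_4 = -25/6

x_1 = -3, x_2 = 0, x_3 = -1, x_4 = 2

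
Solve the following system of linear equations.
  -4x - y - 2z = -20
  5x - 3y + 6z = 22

infinitely many solutions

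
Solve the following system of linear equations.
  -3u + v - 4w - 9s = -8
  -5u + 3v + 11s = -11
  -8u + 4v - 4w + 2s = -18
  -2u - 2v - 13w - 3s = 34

no solution

Row-reduce:
R1 ← R1 / (-3).
R2 ← R2 + 5·R1.
R3 ← R3 + 8·R1.
R4 ← R4 + 2·R1.
R2 ← R2 / (4/3).
R1 ← R1 + 1/3·R2.
R3 ← R3 − 4/3·R2.
R4 ← R4 + 8/3·R2.
Swap R3 and R4.
R3 ← R3 / (3).
R1 ← R1 − 3·R3.
R2 ← R2 − 5·R3.
Row 4 reduces to 0 = 1, a contradiction. The system is inconsistent.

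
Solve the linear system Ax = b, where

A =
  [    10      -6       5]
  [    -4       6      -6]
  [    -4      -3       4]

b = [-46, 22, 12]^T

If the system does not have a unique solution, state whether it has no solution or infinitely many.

no solution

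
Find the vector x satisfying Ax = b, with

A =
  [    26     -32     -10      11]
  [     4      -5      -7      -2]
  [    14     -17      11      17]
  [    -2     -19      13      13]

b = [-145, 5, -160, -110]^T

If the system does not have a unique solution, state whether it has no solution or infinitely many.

infinitely many solutions

Row-reduce:
R1 ← R1 / (26).
R2 ← R2 − 4·R1.
R3 ← R3 − 14·R1.
R4 ← R4 + 2·R1.
R2 ← R2 / (-1/13).
R1 ← R1 + 16/13·R2.
R3 ← R3 − 3/13·R2.
R4 ← R4 + 279/13·R2.
Swap R3 and R4.
R3 ← R3 / (1536).
R1 ← R1 − 87·R3.
R2 ← R2 − 71·R3.
Rank is 3 with 4 unknowns, leaving x_4 free.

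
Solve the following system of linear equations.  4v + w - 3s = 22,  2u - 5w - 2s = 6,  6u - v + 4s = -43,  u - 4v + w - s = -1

Row-reduce the augmented matrix:
Swap R1 and R2.
R1 ← R1 / (2).
R3 ← R3 − 6·R1.
R4 ← R4 − 1·R1.
R2 ← R2 / (4).
R3 ← R3 + 1·R2.
R4 ← R4 + 4·R2.
R3 ← R3 / (61/4).
R1 ← R1 + 5/2·R3.
R2 ← R2 − 1/4·R3.
R4 ← R4 − 9/2·R3.
R4 ← R4 / (-699/122).
R1 ← R1 − 63/122·R4.
R2 ← R2 + 55/61·R4.
R3 ← R3 − 37/61·R4.
Reading off the reduced rows gives u = -3, v = 1, w = 0, s = -6.

u = -3, v = 1, w = 0, s = -6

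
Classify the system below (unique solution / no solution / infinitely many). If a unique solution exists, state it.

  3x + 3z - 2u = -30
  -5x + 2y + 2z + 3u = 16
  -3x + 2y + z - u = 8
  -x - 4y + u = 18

x = -6, y = -3, z = -4, u = 0

Row-reduce the augmented matrix:
R1 ← R1 / (3).
R2 ← R2 + 5·R1.
R3 ← R3 + 3·R1.
R4 ← R4 + 1·R1.
R2 ← R2 / (2).
R3 ← R3 − 2·R2.
R4 ← R4 + 4·R2.
R3 ← R3 / (-3).
R1 ← R1 − 1·R3.
R2 ← R2 − 7/2·R3.
R4 ← R4 − 15·R3.
R4 ← R4 / (-41/3).
R1 ← R1 + 14/9·R4.
R2 ← R2 + 59/18·R4.
R3 ← R3 − 8/9·R4.
Reading off the reduced rows gives x = -6, y = -3, z = -4, u = 0.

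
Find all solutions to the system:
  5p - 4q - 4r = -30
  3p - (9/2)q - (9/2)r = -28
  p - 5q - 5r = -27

no solution

Row-reduce:
R1 ← R1 / (5).
R2 ← R2 − 3·R1.
R3 ← R3 − 1·R1.
R2 ← R2 / (-21/10).
R1 ← R1 + 4/5·R2.
R3 ← R3 + 21/5·R2.
Row 3 reduces to 0 = -1, a contradiction. The system is inconsistent.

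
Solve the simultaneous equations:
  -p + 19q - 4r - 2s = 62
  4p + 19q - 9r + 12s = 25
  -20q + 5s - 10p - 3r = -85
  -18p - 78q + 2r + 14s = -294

Row-reduce:
R1 ← R1 / (-1).
R2 ← R2 − 4·R1.
R3 ← R3 + 10·R1.
R4 ← R4 + 18·R1.
R2 ← R2 / (95).
R1 ← R1 + 19·R2.
R3 ← R3 + 210·R2.
R4 ← R4 + 420·R2.
R3 ← R3 / (-347/19).
R1 ← R1 + 1·R3.
R2 ← R2 + 5/19·R3.
R4 ← R4 + 694/19·R3.
Rank is 3 with 4 unknowns, leaving s free.

infinitely many solutions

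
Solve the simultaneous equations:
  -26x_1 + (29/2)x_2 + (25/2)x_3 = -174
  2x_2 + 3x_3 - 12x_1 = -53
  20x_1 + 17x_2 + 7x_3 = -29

no solution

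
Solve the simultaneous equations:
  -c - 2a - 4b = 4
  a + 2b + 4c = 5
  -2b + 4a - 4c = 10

a = 3, b = -3, c = 2

Row-reduce the augmented matrix:
R1 ← R1 / (-2).
R2 ← R2 − 1·R1.
R3 ← R3 − 4·R1.
Swap R2 and R3.
R2 ← R2 / (-10).
R1 ← R1 − 2·R2.
R3 ← R3 / (7/2).
R1 ← R1 + 7/10·R3.
R2 ← R2 − 3/5·R3.
Reading off the reduced rows gives a = 3, b = -3, c = 2.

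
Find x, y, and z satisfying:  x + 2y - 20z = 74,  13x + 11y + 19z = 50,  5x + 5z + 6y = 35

x = 4, y = 5, z = -3

Row-reduce the augmented matrix:
R2 ← R2 − 13·R1.
R3 ← R3 − 5·R1.
R2 ← R2 / (-15).
R1 ← R1 − 2·R2.
R3 ← R3 + 4·R2.
R3 ← R3 / (153/5).
R1 ← R1 − 86/5·R3.
R2 ← R2 + 93/5·R3.
Reading off the reduced rows gives x = 4, y = 5, z = -3.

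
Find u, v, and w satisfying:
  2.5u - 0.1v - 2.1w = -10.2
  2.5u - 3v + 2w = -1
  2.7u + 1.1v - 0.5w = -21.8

u = -6, v = -6, w = -2

Row-reduce the augmented matrix:
R1 ← R1 / (5/2).
R2 ← R2 − 5/2·R1.
R3 ← R3 − 27/10·R1.
R2 ← R2 / (-29/10).
R1 ← R1 + 1/25·R2.
R3 ← R3 − 151/125·R2.
R3 ← R3 / (504/145).
R1 ← R1 + 26/29·R3.
R2 ← R2 + 41/29·R3.
Reading off the reduced rows gives u = -6, v = -6, w = -2.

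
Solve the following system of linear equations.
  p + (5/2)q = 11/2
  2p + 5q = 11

infinitely many solutions

Row-reduce:
R2 ← R2 − 2·R1.
Rank is 1 with 2 unknowns, leaving q free.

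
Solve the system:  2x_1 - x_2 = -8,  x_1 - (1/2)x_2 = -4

infinitely many solutions

Row-reduce:
R1 ← R1 / (2).
R2 ← R2 − 1·R1.
Rank is 1 with 2 unknowns, leaving x_2 free.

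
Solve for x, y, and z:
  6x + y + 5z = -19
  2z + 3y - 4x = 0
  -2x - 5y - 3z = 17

x = -2, y = -2, z = -1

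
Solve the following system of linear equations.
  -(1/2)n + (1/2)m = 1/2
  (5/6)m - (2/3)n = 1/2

m = -1, n = -2

Row-reduce the augmented matrix:
R1 ← R1 / (1/2).
R2 ← R2 − 5/6·R1.
R2 ← R2 / (1/6).
R1 ← R1 + 1·R2.
Reading off the reduced rows gives m = -1, n = -2.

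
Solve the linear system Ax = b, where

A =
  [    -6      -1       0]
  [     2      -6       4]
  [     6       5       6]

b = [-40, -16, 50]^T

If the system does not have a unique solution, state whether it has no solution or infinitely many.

x_1 = 6, x_2 = 4, x_3 = -1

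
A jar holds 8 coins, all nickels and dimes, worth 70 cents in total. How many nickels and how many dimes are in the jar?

Let n = nickels, d = dimes.
  n + d = 8
  10d + 5n = 70
Row-reduce the augmented matrix:
R2 ← R2 − 5·R1.
R2 ← R2 / (5).
R1 ← R1 − 1·R2.
Reading off the reduced rows gives n = 2, d = 6.

nickels: 2, dimes: 6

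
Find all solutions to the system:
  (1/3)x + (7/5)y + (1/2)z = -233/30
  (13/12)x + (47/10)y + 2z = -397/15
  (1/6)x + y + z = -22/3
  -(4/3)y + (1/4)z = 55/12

Row-reduce:
R1 ← R1 / (1/3).
R2 ← R2 − 13/12·R1.
R3 ← R3 − 1/6·R1.
R2 ← R2 / (3/20).
R1 ← R1 − 21/5·R2.
R3 ← R3 − 3/10·R2.
R4 ← R4 + 4/3·R2.
Swap R3 and R4.
R3 ← R3 / (43/12).
R1 ← R1 + 9·R3.
R2 ← R2 − 5/2·R3.
Row 4 reduces to 0 = -1, a contradiction. The system is inconsistent.

no solution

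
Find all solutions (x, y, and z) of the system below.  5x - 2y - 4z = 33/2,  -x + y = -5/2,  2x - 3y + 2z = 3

x = 5/2, y = 0, z = -1

Row-reduce the augmented matrix:
R1 ← R1 / (5).
R2 ← R2 + 1·R1.
R3 ← R3 − 2·R1.
R2 ← R2 / (3/5).
R1 ← R1 + 2/5·R2.
R3 ← R3 + 11/5·R2.
R3 ← R3 / (2/3).
R1 ← R1 + 4/3·R3.
R2 ← R2 + 4/3·R3.
Reading off the reduced rows gives x = 5/2, y = 0, z = -1.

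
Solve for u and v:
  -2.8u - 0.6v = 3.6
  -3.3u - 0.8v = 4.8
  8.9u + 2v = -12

u = 0, v = -6

Row-reduce the augmented matrix:
R1 ← R1 / (-14/5).
R2 ← R2 + 33/10·R1.
R3 ← R3 − 89/10·R1.
R2 ← R2 / (-13/140).
R1 ← R1 − 3/14·R2.
R3 ← R3 − 13/140·R2.
R3 reduces to 0 = 0, so the extra equation is consistent.
Reading off the reduced rows gives u = 0, v = -6.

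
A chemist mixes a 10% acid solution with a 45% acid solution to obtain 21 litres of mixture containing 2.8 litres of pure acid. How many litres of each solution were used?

litres of solution A: 19, litres of solution B: 2

Let a = litres of solution A, b = litres of solution B.
  a + b = 21
  (1/10)a + (9/20)b = 14/5
Row-reduce the augmented matrix:
R2 ← R2 − 1/10·R1.
R2 ← R2 / (7/20).
R1 ← R1 − 1·R2.
Reading off the reduced rows gives a = 19, b = 2.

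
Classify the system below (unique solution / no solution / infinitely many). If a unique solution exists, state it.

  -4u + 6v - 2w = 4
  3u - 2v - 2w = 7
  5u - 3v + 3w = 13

u = 5, v = 4, w = 0

Row-reduce the augmented matrix:
R1 ← R1 / (-4).
R2 ← R2 − 3·R1.
R3 ← R3 − 5·R1.
R2 ← R2 / (5/2).
R1 ← R1 + 3/2·R2.
R3 ← R3 − 9/2·R2.
R3 ← R3 / (34/5).
R1 ← R1 + 8/5·R3.
R2 ← R2 + 7/5·R3.
Reading off the reduced rows gives u = 5, v = 4, w = 0.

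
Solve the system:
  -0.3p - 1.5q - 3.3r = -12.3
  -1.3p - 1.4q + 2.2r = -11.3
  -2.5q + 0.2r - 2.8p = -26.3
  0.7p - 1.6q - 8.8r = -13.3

p = 5, q = 5, r = 1

Row-reduce the augmented matrix:
R1 ← R1 / (-3/10).
R2 ← R2 + 13/10·R1.
R3 ← R3 + 14/5·R1.
R4 ← R4 − 7/10·R1.
R2 ← R2 / (51/10).
R1 ← R1 − 5·R2.
R3 ← R3 − 23/2·R2.
R4 ← R4 + 51/10·R2.
R3 ← R3 / (-211/34).
R1 ← R1 + 88/17·R3.
R2 ← R2 − 55/17·R3.
R4 reduces to 0 = 0, so the extra equation is consistent.
Reading off the reduced rows gives p = 5, q = 5, r = 1.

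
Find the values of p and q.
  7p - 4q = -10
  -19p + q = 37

Row-reduce the augmented matrix:
R1 ← R1 / (7).
R2 ← R2 + 19·R1.
R2 ← R2 / (-69/7).
R1 ← R1 + 4/7·R2.
Reading off the reduced rows gives p = -2, q = -1.

p = -2, q = -1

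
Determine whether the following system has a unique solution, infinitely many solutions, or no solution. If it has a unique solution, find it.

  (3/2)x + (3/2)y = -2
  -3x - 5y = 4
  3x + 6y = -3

Row-reduce:
R1 ← R1 / (3/2).
R2 ← R2 + 3·R1.
R3 ← R3 − 3·R1.
R2 ← R2 / (-2).
R1 ← R1 − 1·R2.
R3 ← R3 − 3·R2.
Row 3 reduces to 0 = 1, a contradiction. The system is inconsistent.

no solution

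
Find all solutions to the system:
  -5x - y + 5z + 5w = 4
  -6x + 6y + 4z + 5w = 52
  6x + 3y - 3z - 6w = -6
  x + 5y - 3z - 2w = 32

Row-reduce the augmented matrix:
R1 ← R1 / (-5).
R2 ← R2 + 6·R1.
R3 ← R3 − 6·R1.
R4 ← R4 − 1·R1.
R2 ← R2 / (36/5).
R1 ← R1 − 1/5·R2.
R3 ← R3 − 9/5·R2.
R4 ← R4 − 24/5·R2.
R3 ← R3 / (7/2).
R1 ← R1 + 17/18·R3.
R2 ← R2 + 5/18·R3.
R4 ← R4 + 2/3·R3.
R4 ← R4 / (-2/7).
R1 ← R1 + 19/21·R4.
R2 ← R2 + 5/42·R4.
R3 ← R3 − 1/14·R4.
Reading off the reduced rows gives x = -2, y = 6, z = -4, w = 4.

x = -2, y = 6, z = -4, w = 4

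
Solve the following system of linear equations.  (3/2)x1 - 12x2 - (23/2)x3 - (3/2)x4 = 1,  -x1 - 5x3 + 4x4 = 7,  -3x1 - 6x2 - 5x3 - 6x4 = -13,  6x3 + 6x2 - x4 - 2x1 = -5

Row-reduce:
R1 ← R1 / (3/2).
R2 ← R2 + 1·R1.
R3 ← R3 + 3·R1.
R4 ← R4 + 2·R1.
R2 ← R2 / (-8).
R1 ← R1 + 8·R2.
R3 ← R3 + 30·R2.
R4 ← R4 + 10·R2.
R3 ← R3 / (39/2).
R1 ← R1 − 5·R3.
R2 ← R2 − 19/12·R3.
R4 ← R4 − 13/2·R3.
Rank is 3 with 4 unknowns, leaving x4 free.

infinitely many solutions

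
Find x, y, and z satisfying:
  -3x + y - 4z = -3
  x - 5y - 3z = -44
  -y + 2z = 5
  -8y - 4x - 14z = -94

Row-reduce the augmented matrix:
R1 ← R1 / (-3).
R2 ← R2 − 1·R1.
R4 ← R4 + 4·R1.
R2 ← R2 / (-14/3).
R1 ← R1 + 1/3·R2.
R3 ← R3 + 1·R2.
R4 ← R4 + 28/3·R2.
R3 ← R3 / (41/14).
R1 ← R1 − 23/14·R3.
R2 ← R2 − 13/14·R3.
R4 reduces to 0 = 0, so the extra equation is consistent.
Reading off the reduced rows gives x = -4, y = 5, z = 5.

x = -4, y = 5, z = 5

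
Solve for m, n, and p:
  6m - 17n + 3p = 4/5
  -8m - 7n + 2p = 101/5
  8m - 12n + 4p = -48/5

Row-reduce the augmented matrix:
R1 ← R1 / (6).
R2 ← R2 + 8·R1.
R3 ← R3 − 8·R1.
R2 ← R2 / (-89/3).
R1 ← R1 + 17/6·R2.
R3 ← R3 − 32/3·R2.
R3 ← R3 / (192/89).
R1 ← R1 + 13/178·R3.
R2 ← R2 + 18/89·R3.
Reading off the reduced rows gives m = -2, n = -1, p = -7/5.

m = -2, n = -1, p = -7/5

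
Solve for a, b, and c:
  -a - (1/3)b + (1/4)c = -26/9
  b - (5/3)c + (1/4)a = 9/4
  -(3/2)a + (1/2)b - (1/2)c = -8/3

a = 7/3, b = 5/3, c = 0

Row-reduce the augmented matrix:
R1 ← R1 / (-1).
R2 ← R2 − 1/4·R1.
R3 ← R3 + 3/2·R1.
R2 ← R2 / (11/12).
R1 ← R1 − 1/3·R2.
R3 ← R3 − 1·R2.
R3 ← R3 / (7/8).
R1 ← R1 − 1/3·R3.
R2 ← R2 + 7/4·R3.
Reading off the reduced rows gives a = 7/3, b = 5/3, c = 0.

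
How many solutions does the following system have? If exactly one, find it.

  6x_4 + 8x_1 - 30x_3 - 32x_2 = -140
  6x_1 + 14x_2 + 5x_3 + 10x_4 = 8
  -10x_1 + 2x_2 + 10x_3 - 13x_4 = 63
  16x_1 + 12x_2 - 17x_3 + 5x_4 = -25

no solution

Row-reduce:
R1 ← R1 / (8).
R2 ← R2 − 6·R1.
R3 ← R3 + 10·R1.
R4 ← R4 − 16·R1.
R2 ← R2 / (38).
R1 ← R1 + 4·R2.
R3 ← R3 + 38·R2.
R4 ← R4 − 76·R2.
Swap R3 and R4.
R3 ← R3 / (-12).
R1 ← R1 + 65/76·R3.
R2 ← R2 − 55/76·R3.
Row 4 reduces to 0 = 1, a contradiction. The system is inconsistent.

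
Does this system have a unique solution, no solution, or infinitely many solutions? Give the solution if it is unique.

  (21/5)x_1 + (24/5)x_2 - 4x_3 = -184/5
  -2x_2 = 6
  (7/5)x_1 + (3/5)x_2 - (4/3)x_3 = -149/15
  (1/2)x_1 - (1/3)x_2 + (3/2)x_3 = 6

Row-reduce:
R1 ← R1 / (21/5).
R3 ← R3 − 7/5·R1.
R4 ← R4 − 1/2·R1.
R2 ← R2 / (-2).
R1 ← R1 − 8/7·R2.
R3 ← R3 + 1·R2.
R4 ← R4 + 19/21·R2.
Swap R3 and R4.
R3 ← R3 / (83/42).
R1 ← R1 + 20/21·R3.
Row 4 reduces to 0 = -2/3, a contradiction. The system is inconsistent.

no solution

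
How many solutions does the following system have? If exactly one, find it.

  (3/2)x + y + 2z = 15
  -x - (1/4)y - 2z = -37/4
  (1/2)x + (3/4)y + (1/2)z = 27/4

x = 4, y = 5, z = 2

Row-reduce the augmented matrix:
R1 ← R1 / (3/2).
R2 ← R2 + 1·R1.
R3 ← R3 − 1/2·R1.
R2 ← R2 / (5/12).
R1 ← R1 − 2/3·R2.
R3 ← R3 − 5/12·R2.
R3 ← R3 / (1/2).
R1 ← R1 − 12/5·R3.
R2 ← R2 + 8/5·R3.
Reading off the reduced rows gives x = 4, y = 5, z = 2.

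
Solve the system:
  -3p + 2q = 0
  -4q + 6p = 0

infinitely many solutions

Row-reduce:
R1 ← R1 / (-3).
R2 ← R2 − 6·R1.
Rank is 1 with 2 unknowns, leaving q free.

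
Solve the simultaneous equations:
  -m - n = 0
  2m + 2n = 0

Row-reduce:
R1 ← R1 / (-1).
R2 ← R2 − 2·R1.
Rank is 1 with 2 unknowns, leaving n free.

infinitely many solutions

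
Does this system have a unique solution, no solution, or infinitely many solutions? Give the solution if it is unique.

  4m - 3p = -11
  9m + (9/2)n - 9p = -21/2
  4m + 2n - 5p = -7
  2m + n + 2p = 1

no solution

Row-reduce:
R1 ← R1 / (4).
R2 ← R2 − 9·R1.
R3 ← R3 − 4·R1.
R4 ← R4 − 2·R1.
R2 ← R2 / (9/2).
R3 ← R3 − 2·R2.
R4 ← R4 − 1·R2.
R3 ← R3 / (-1).
R1 ← R1 + 3/4·R3.
R2 ← R2 + 1/2·R3.
R4 ← R4 − 4·R3.
Row 4 reduces to 0 = -6, a contradiction. The system is inconsistent.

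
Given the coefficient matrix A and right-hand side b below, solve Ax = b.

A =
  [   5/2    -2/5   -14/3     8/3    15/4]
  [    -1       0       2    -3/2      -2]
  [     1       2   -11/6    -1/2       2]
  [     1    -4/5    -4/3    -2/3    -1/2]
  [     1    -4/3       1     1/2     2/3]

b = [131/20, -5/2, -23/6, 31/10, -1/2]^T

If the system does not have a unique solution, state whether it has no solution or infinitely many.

infinitely many solutions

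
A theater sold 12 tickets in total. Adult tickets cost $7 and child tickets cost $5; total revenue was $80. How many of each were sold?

adult tickets: 10, child tickets: 2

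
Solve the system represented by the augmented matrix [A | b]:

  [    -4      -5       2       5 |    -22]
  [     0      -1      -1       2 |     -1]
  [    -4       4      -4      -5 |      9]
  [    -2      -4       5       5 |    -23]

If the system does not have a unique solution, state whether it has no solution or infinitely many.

x_1 = 2, x_2 = 1, x_3 = -2, x_4 = -1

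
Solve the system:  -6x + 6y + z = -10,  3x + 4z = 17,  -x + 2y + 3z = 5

x = 3, y = 1, z = 2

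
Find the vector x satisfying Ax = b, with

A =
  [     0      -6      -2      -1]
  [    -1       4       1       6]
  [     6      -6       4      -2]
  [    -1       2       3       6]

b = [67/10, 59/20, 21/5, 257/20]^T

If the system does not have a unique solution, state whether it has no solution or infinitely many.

x_1 = -3, x_2 = -11/5, x_3 = 11/4, x_4 = 1

Row-reduce the augmented matrix:
Swap R1 and R2.
R1 ← R1 / (-1).
R3 ← R3 − 6·R1.
R4 ← R4 + 1·R1.
R2 ← R2 / (-6).
R1 ← R1 + 4·R2.
R3 ← R3 − 18·R2.
R4 ← R4 + 2·R2.
R3 ← R3 / (4).
R1 ← R1 − 1/3·R3.
R2 ← R2 − 1/3·R3.
R4 ← R4 − 8/3·R3.
R4 ← R4 / (-61/3).
R1 ← R1 + 95/12·R4.
R2 ← R2 + 29/12·R4.
R3 ← R3 − 31/4·R4.
Reading off the reduced rows gives x_1 = -3, x_2 = -11/5, x_3 = 11/4, x_4 = 1.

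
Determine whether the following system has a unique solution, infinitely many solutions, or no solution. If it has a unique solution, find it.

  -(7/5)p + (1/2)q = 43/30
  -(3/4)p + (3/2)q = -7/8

Row-reduce the augmented matrix:
R1 ← R1 / (-7/5).
R2 ← R2 + 3/4·R1.
R2 ← R2 / (69/56).
R1 ← R1 + 5/14·R2.
Reading off the reduced rows gives p = -3/2, q = -4/3.

p = -3/2, q = -4/3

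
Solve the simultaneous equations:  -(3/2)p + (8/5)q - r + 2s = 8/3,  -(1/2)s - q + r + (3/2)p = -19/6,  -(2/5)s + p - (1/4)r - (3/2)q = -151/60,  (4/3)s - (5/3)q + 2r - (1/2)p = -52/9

Row-reduce the augmented matrix:
R1 ← R1 / (-3/2).
R2 ← R2 − 3/2·R1.
R3 ← R3 − 1·R1.
R4 ← R4 + 1/2·R1.
R2 ← R2 / (3/5).
R1 ← R1 + 16/15·R2.
R3 ← R3 + 13/30·R2.
R4 ← R4 + 11/5·R2.
R3 ← R3 / (-11/12).
R1 ← R1 − 2/3·R3.
R4 ← R4 − 7/3·R3.
R4 ← R4 / (113/10).
R1 ← R1 − 14/5·R4.
R2 ← R2 − 5/2·R4.
R3 ← R3 + 11/5·R4.
Reading off the reduced rows gives p = -2/3, q = 5/3, r = -1, s = -1.

p = -2/3, q = 5/3, r = -1, s = -1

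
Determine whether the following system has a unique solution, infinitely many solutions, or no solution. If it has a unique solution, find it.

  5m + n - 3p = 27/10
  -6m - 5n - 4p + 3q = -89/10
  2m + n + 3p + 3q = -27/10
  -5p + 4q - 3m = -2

Row-reduce the augmented matrix:
R1 ← R1 / (5).
R2 ← R2 + 6·R1.
R3 ← R3 − 2·R1.
R4 ← R4 + 3·R1.
R2 ← R2 / (-19/5).
R1 ← R1 − 1/5·R2.
R3 ← R3 − 3/5·R2.
R4 ← R4 − 3/5·R2.
R3 ← R3 / (3).
R1 ← R1 + 1·R3.
R2 ← R2 − 2·R3.
R4 ← R4 + 8·R3.
R4 ← R4 / (261/19).
R1 ← R1 − 25/19·R4.
R2 ← R2 + 59/19·R4.
R3 ← R3 − 22/19·R4.
Reading off the reduced rows gives m = 0, n = 3/2, p = -2/5, q = -1.

m = 0, n = 3/2, p = -2/5, q = -1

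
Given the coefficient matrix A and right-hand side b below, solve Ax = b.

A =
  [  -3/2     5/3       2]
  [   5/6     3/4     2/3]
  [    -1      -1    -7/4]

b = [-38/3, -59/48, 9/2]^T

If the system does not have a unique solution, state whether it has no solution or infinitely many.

x_1 = 5/2, x_2 = -7/4, x_3 = -3

Row-reduce the augmented matrix:
R1 ← R1 / (-3/2).
R2 ← R2 − 5/6·R1.
R3 ← R3 + 1·R1.
R2 ← R2 / (181/108).
R1 ← R1 + 10/9·R2.
R3 ← R3 + 19/9·R2.
R3 ← R3 / (-611/724).
R1 ← R1 + 28/181·R3.
R2 ← R2 − 192/181·R3.
Reading off the reduced rows gives x_1 = 5/2, x_2 = -7/4, x_3 = -3.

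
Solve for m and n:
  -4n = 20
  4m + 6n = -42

Row-reduce the augmented matrix:
Swap R1 and R2.
R1 ← R1 / (4).
R2 ← R2 / (-4).
R1 ← R1 − 3/2·R2.
Reading off the reduced rows gives m = -3, n = -5.

m = -3, n = -5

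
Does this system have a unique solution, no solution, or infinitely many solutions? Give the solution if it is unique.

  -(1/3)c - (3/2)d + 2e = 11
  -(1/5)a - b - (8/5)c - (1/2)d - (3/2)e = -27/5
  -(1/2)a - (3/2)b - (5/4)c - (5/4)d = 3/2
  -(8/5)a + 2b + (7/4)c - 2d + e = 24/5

infinitely many solutions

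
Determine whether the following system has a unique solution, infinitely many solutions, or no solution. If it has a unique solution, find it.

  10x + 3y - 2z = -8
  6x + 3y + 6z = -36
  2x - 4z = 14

infinitely many solutions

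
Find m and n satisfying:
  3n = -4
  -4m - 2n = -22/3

m = 5/2, n = -4/3

Row-reduce the augmented matrix:
Swap R1 and R2.
R1 ← R1 / (-4).
R2 ← R2 / (3).
R1 ← R1 − 1/2·R2.
Reading off the reduced rows gives m = 5/2, n = -4/3.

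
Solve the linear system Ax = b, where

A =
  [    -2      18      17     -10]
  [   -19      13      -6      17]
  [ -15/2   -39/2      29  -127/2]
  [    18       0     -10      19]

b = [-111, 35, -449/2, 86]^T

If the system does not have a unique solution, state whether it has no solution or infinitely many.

infinitely many solutions

Row-reduce:
R1 ← R1 / (-2).
R2 ← R2 + 19·R1.
R3 ← R3 + 15/2·R1.
R4 ← R4 − 18·R1.
R2 ← R2 / (-158).
R1 ← R1 + 9·R2.
R3 ← R3 + 87·R2.
R4 ← R4 − 162·R2.
R3 ← R3 / (4541/79).
R1 ← R1 − 329/316·R3.
R2 ← R2 − 335/316·R3.
R4 ← R4 + 4541/158·R3.
Rank is 3 with 4 unknowns, leaving x_4 free.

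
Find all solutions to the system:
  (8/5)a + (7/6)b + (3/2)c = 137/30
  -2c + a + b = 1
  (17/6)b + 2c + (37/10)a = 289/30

infinitely many solutions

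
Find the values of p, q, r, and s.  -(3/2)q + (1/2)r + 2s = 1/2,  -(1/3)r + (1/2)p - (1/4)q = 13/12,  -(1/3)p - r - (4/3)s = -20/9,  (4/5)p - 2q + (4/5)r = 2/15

p = 8/3, q = 1, r = 0, s = 1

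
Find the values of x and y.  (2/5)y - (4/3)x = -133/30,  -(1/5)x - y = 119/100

x = 14/5, y = -7/4

From equation 2: y = -119/100 − 1/5·x.
Substitute into equation 1 and solve: x = 14/5.
Then y = -7/4.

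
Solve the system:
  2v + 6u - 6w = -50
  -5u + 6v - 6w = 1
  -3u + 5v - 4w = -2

Row-reduce the augmented matrix:
R1 ← R1 / (6).
R2 ← R2 + 5·R1.
R3 ← R3 + 3·R1.
R2 ← R2 / (23/3).
R1 ← R1 − 1/3·R2.
R3 ← R3 − 6·R2.
R3 ← R3 / (37/23).
R1 ← R1 + 12/23·R3.
R2 ← R2 + 33/23·R3.
Reading off the reduced rows gives u = -5, v = -1, w = 3.

u = -5, v = -1, w = 3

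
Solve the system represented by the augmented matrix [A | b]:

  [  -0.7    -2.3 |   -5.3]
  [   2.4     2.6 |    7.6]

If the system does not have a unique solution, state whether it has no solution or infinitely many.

x_1 = 1, x_2 = 2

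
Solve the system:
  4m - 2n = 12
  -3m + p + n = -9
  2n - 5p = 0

Row-reduce the augmented matrix:
R1 ← R1 / (4).
R2 ← R2 + 3·R1.
R2 ← R2 / (-1/2).
R1 ← R1 + 1/2·R2.
R3 ← R3 − 2·R2.
R3 ← R3 / (-1).
R1 ← R1 + 1·R3.
R2 ← R2 + 2·R3.
Reading off the reduced rows gives m = 3, n = 0, p = 0.

m = 3, n = 0, p = 0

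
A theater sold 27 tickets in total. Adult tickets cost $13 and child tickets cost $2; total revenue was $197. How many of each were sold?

adult tickets: 13, child tickets: 14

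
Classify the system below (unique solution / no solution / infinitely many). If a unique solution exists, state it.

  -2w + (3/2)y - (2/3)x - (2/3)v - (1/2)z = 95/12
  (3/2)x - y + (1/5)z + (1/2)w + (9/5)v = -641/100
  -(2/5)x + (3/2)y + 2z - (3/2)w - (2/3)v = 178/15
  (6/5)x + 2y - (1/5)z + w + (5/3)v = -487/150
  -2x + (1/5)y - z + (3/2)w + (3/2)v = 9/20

Row-reduce the augmented matrix:
R1 ← R1 / (-2/3).
R2 ← R2 − 3/2·R1.
R3 ← R3 + 2/5·R1.
R4 ← R4 − 6/5·R1.
R5 ← R5 + 2·R1.
R2 ← R2 / (19/8).
R1 ← R1 + 9/4·R2.
R3 ← R3 − 3/5·R2.
R4 ← R4 − 47/10·R2.
R5 ← R5 + 43/10·R2.
R3 ← R3 / (2407/950).
R1 ← R1 + 12/95·R3.
R2 ← R2 + 37/95·R3.
R4 ← R4 − 347/475·R3.
R5 ← R5 + 558/475·R3.
R4 ← R4 / (12302/2407).
R1 ← R1 + 1815/2407·R4.
R2 ← R2 + 3791/2407·R4.
R3 ← R3 − 675/2407·R4.
R5 ← R5 − 14137/24070·R4.
R5 ← R5 / (7173841/1845300).
R1 ← R1 − 15537/12302·R5.
R2 ← R2 − 11987/184530·R5.
R3 ← R3 + 4931/36906·R5.
R4 ← R4 + 1021/184530·R5.
Reading off the reduced rows gives x = -3, y = 3/2, z = 12/5, w = -5/2, v = 1/5.

x = -3, y = 3/2, z = 12/5, w = -5/2, v = 1/5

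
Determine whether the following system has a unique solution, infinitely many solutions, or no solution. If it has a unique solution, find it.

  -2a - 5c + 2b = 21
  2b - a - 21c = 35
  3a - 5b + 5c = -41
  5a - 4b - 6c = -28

a = -2, b = 6, c = -1

Row-reduce the augmented matrix:
R1 ← R1 / (-2).
R2 ← R2 + 1·R1.
R3 ← R3 − 3·R1.
R4 ← R4 − 5·R1.
R1 ← R1 + 1·R2.
R3 ← R3 + 2·R2.
R4 ← R4 − 1·R2.
R3 ← R3 / (-79/2).
R1 ← R1 + 16·R3.
R2 ← R2 + 37/2·R3.
R4 reduces to 0 = 0, so the extra equation is consistent.
Reading off the reduced rows gives a = -2, b = 6, c = -1.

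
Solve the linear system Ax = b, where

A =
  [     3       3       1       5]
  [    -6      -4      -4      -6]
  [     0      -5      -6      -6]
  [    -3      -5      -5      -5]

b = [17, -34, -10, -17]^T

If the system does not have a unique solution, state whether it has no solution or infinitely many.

x_1 = 4, x_2 = -4, x_3 = 2, x_4 = 3

Row-reduce the augmented matrix:
R1 ← R1 / (3).
R2 ← R2 + 6·R1.
R4 ← R4 + 3·R1.
R2 ← R2 / (2).
R1 ← R1 − 1·R2.
R3 ← R3 + 5·R2.
R4 ← R4 + 2·R2.
R3 ← R3 / (-11).
R1 ← R1 − 4/3·R3.
R2 ← R2 + 1·R3.
R4 ← R4 + 6·R3.
R4 ← R4 / (20/11).
R1 ← R1 − 5/33·R4.
R2 ← R2 − 18/11·R4.
R3 ← R3 + 4/11·R4.
Reading off the reduced rows gives x_1 = 4, x_2 = -4, x_3 = 2, x_4 = 3.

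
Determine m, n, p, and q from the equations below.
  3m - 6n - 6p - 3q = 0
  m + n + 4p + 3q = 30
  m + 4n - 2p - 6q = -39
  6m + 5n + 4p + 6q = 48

Row-reduce the augmented matrix:
R1 ← R1 / (3).
R2 ← R2 − 1·R1.
R3 ← R3 − 1·R1.
R4 ← R4 − 6·R1.
R2 ← R2 / (3).
R1 ← R1 + 2·R2.
R3 ← R3 − 6·R2.
R4 ← R4 − 17·R2.
R3 ← R3 / (-12).
R1 ← R1 − 2·R3.
R2 ← R2 − 2·R3.
R4 ← R4 + 18·R3.
R4 ← R4 / (53/6).
R1 ← R1 + 1/2·R4.
R2 ← R2 + 5/6·R4.
R3 ← R3 − 13/12·R4.
Reading off the reduced rows gives m = 5, n = -4, p = 5, q = 3.

m = 5, n = -4, p = 5, q = 3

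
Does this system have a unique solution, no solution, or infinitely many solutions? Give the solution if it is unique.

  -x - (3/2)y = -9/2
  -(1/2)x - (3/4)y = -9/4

infinitely many solutions

Row-reduce:
R1 ← R1 / (-1).
R2 ← R2 + 1/2·R1.
Rank is 1 with 2 unknowns, leaving y free.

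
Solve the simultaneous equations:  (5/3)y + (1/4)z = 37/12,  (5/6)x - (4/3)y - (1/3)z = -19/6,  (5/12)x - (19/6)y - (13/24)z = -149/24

Row-reduce:
Swap R1 and R2.
R1 ← R1 / (5/6).
R3 ← R3 − 5/12·R1.
R2 ← R2 / (5/3).
R1 ← R1 + 8/5·R2.
R3 ← R3 + 5/2·R2.
Rank is 2 with 3 unknowns, leaving z free.

infinitely many solutions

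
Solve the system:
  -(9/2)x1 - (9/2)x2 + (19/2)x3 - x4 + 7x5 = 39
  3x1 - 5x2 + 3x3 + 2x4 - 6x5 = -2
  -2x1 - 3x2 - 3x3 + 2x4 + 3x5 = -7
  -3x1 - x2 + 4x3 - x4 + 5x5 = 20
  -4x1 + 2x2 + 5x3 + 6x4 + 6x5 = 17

infinitely many solutions

Row-reduce:
R1 ← R1 / (-9/2).
R2 ← R2 − 3·R1.
R3 ← R3 + 2·R1.
R4 ← R4 + 3·R1.
R5 ← R5 + 4·R1.
R2 ← R2 / (-8).
R1 ← R1 − 1·R2.
R3 ← R3 + 1·R2.
R4 ← R4 − 2·R2.
R5 ← R5 − 6·R2.
R3 ← R3 / (-151/18).
R1 ← R1 + 17/18·R3.
R2 ← R2 + 7/6·R3.
R5 ← R5 − 32/9·R3.
Swap R4 and R5.
R4 ← R4 / (1337/151).
R1 ← R1 − 20/151·R4.
R2 ← R2 + 73/151·R4.
R3 ← R3 + 41/151·R4.
Rank is 4 with 5 unknowns, leaving x5 free.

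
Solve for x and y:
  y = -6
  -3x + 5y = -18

x = -4, y = -6

Row-reduce the augmented matrix:
Swap R1 and R2.
R1 ← R1 / (-3).
R1 ← R1 + 5/3·R2.
Reading off the reduced rows gives x = -4, y = -6.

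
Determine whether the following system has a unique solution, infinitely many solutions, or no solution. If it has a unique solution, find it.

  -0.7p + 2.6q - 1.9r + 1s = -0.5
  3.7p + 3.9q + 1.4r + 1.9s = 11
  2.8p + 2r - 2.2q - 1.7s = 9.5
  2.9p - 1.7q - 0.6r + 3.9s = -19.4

p = 2, q = 3, r = 1, s = -5

Row-reduce the augmented matrix:
R1 ← R1 / (-7/10).
R2 ← R2 − 37/10·R1.
R3 ← R3 − 14/5·R1.
R4 ← R4 − 29/10·R1.
R2 ← R2 / (247/14).
R1 ← R1 + 26/7·R2.
R3 ← R3 − 41/5·R2.
R4 ← R4 − 127/14·R2.
R3 ← R3 / (-391/247).
R1 ← R1 − 17/19·R3.
R2 ← R2 + 121/247·R3.
R4 ← R4 + 4974/1235·R3.
R4 ← R4 / (341811/48875).
R1 ← R1 + 579/1150·R4.
R2 ← R2 − 14253/19550·R4.
R3 ← R3 − 12841/19550·R4.
Reading off the reduced rows gives p = 2, q = 3, r = 1, s = -5.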